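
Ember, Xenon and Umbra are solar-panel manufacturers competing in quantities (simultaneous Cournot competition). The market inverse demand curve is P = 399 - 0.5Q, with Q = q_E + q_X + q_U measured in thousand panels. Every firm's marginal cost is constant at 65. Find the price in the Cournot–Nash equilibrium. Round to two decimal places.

A representative firm's profit is π_i = q_i(399 - 0.5Q) - 65q_i.
Setting ∂π_i/∂q_i = 0 with rivals' quantities fixed: 334 - q_i - (1/2)·Σ_{j≠i} q_j = 0.
By symmetry each firm produces the same amount; substituting Σ_{j≠i} q_j = 2q_i yields q_i = 334/2 = 167.
Total output Q = 501, so price P = 399 - (1/2)·501 = 297/2.

148.50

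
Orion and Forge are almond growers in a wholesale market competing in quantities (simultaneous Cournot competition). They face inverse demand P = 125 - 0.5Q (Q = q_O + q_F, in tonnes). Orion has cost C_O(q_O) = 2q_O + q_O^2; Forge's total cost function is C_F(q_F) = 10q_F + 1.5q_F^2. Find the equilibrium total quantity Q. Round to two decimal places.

61.11

Orion's profit: π_O = (125 - 0.5Q)q_O - (2q_O + q_O²). Setting ∂π_O/∂q_O = 0: 123 - 3q_O - (1/2)(q_F) = 0.
Forge's profit: π_F = (125 - 0.5Q)q_F - (10q_F + (3/2)q_F²). Setting ∂π_F/∂q_F = 0: 115 - 4q_F - (1/2)(q_O) = 0.
So q_O = (123 - (1/2)q_F)/3 and q_F = (115 - (1/2)q_O)/4.
Substituting one into the other gives q_O = 1738/47 and q_F = 1134/47.
Total output Q = 1738/47 + 1134/47 = 61.1064.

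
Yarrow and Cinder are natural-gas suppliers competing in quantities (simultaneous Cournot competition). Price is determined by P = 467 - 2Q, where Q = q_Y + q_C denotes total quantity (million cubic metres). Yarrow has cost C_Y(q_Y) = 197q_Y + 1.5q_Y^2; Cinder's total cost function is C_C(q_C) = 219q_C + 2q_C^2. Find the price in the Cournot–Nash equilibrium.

Yarrow's profit: π_Y = (467 - 2Q)q_Y - (197q_Y + (3/2)q_Y²). Setting ∂π_Y/∂q_Y = 0: 270 - 7q_Y - 2(q_C) = 0.
Cinder's profit: π_C = (467 - 2Q)q_C - (219q_C + 2q_C²). Setting ∂π_C/∂q_C = 0: 248 - 8q_C - 2(q_Y) = 0.
So q_Y = (270 - 2q_C)/7 and q_C = (248 - 2q_Y)/8.
Solving the pair: q_Y = 32, q_C = 23.
Total output Q = 55, so price P = 467 - 2·55 = 357.

357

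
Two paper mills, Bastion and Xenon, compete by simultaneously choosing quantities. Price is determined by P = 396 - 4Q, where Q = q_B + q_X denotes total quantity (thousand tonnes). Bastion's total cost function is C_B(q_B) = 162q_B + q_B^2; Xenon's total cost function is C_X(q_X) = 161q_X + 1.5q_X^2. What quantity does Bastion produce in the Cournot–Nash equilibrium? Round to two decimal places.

Bastion's profit: π_B = (396 - 4Q)q_B - (162q_B + q_B²). Setting ∂π_B/∂q_B = 0: 234 - 10q_B - 4(q_X) = 0.
Xenon's first-order condition: 235 - 11q_X - 4(q_B) = 0.
Best responses: q_B = (234 - 4q_X)/10, q_X = (235 - 4q_B)/11.
Solving the pair: q_B = 817/47, q_X = 707/47.

17.38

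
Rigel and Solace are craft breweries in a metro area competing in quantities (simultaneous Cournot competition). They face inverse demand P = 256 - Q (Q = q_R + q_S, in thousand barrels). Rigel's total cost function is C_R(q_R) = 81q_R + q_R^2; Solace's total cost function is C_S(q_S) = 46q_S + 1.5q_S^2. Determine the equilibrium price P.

Rigel's profit: π_R = (256 - Q)q_R - (81q_R + q_R²). Setting ∂π_R/∂q_R = 0: 175 - 4q_R - (q_S) = 0.
Solace's first-order condition: 210 - 5q_S - (q_R) = 0.
Best responses: q_R = (175 - q_S)/4, q_S = (210 - q_R)/5.
Substituting one into the other gives q_R = 35 and q_S = 35.
Total output Q = 70, so price P = 256 - 70 = 186.

186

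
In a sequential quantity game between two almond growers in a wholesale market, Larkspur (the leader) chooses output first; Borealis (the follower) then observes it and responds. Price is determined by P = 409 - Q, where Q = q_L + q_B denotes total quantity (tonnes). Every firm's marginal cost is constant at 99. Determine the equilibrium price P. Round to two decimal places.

176.50

The follower Borealis best-responds to any q_L: π_B = (409 - Q)q_B - 99q_B.
∂π_B/∂q_B = 310 - q_L - 2q_B = 0 gives the reaction function q_B = (310 - q_L)/2.
Larkspur substitutes q_B(q_L) into its own profit: π_L = q_L(409 - q_L - (310 - q_L)/2) - 99q_L = (254 - (1/2)q_L)q_L - 99q_L.
The leader's first-order condition 155 - q_L = 0 yields q_L = 155.
Then q_B = (310 - 155)/2 = 155/2.
Total output Q = 465/2, so price P = 409 - 465/2 = 353/2.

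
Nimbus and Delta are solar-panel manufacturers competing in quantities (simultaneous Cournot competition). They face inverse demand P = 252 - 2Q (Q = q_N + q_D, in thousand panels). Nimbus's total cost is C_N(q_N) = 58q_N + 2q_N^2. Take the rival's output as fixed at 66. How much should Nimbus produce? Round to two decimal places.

With the rival's output fixed at 66, Nimbus's profit is π_N = (252 - 2·66 - 2q_N)q_N - (58q_N + 2q_N²) = (120 - 2q_N)q_N - (58q_N + 2q_N²).
∂π_N/∂q_N = 62 - 8q_N = 0, so q_N = 31/4.

7.75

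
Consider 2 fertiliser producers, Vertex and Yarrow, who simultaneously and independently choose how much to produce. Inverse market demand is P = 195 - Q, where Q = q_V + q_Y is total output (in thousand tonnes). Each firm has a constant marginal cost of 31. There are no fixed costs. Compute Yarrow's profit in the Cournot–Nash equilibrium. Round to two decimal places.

2988.44

A representative firm's profit is π_i = q_i(195 - Q) - 31q_i.
First-order condition (treating rivals' output as given): 164 - 2q_i - q_j = 0.
With identical firms every q_j equals q_i, so q_j = q_i and 164 = 3q_i, giving q_i = 164/3.
Price P = 195 - 328/3 = 257/3.
Yarrow's profit: (257/3 - 31)·(164/3) = 2988.4444.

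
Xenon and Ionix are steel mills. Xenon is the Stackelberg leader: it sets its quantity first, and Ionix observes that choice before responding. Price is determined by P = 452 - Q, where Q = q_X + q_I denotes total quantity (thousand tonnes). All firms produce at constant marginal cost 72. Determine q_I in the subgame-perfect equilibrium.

95

Solve by backward induction. Given q_X, the follower Ionix maximises π_I = (452 - q_X - q_I)q_I - 72q_I.
Follower FOC: 380 - q_X - 2q_I = 0, so q_I(q_X) = (380 - q_X)/2.
Xenon substitutes q_I(q_X) into its own profit: π_X = q_X(452 - q_X - (380 - q_X)/2) - 72q_X = (262 - (1/2)q_X)q_X - 72q_X.
The leader's first-order condition 190 - q_X = 0 yields q_X = 190.
Then q_I = (380 - 190)/2 = 95.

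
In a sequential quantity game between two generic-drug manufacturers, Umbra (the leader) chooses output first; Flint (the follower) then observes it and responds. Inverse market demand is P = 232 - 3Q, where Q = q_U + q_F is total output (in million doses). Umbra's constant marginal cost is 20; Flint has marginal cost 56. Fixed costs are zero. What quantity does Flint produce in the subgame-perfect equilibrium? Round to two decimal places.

8.67

Solve by backward induction. Given q_U, the follower Flint maximises π_F = (232 - 3q_U - 3q_F)q_F - 56q_F.
Follower FOC: 176 - 3q_U - 6q_F = 0, so q_F(q_U) = (176 - 3q_U)/6.
Umbra substitutes q_F(q_U) into its own profit: π_U = q_U(232 - 3q_U - (176 - 3q_U)/2) - 20q_U = (144 - (3/2)q_U)q_U - 20q_U.
Maximising: ∂π_U/∂q_U = 124 - 3q_U = 0, giving q_U = 124/3.
Then q_F = (176 - 3·(124/3))/6 = 26/3.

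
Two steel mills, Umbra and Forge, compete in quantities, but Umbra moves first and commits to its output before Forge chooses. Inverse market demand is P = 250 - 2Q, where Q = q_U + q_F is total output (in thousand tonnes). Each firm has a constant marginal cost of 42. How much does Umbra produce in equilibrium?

52

The follower Forge best-responds to any q_U: π_F = (250 - 2Q)q_F - 42q_F.
Follower FOC: 208 - 2q_U - 4q_F = 0, so q_F(q_U) = (208 - 2q_U)/4.
Umbra substitutes q_F(q_U) into its own profit: π_U = q_U(250 - 2q_U - (208 - 2q_U)/2) - 42q_U = (146 - q_U)q_U - 42q_U.
The leader's first-order condition 104 - 2q_U = 0 yields q_U = 52.
Then q_F = (208 - 2·52)/4 = 26.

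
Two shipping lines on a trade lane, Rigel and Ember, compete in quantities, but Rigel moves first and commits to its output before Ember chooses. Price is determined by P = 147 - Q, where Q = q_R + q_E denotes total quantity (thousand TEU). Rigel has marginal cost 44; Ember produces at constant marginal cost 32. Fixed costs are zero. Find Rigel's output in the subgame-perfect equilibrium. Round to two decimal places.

45.50

The follower Ember best-responds to any q_R: π_E = (147 - Q)q_E - 32q_E.
∂π_E/∂q_E = 115 - q_R - 2q_E = 0 gives the reaction function q_E = (115 - q_R)/2.
Rigel substitutes q_E(q_R) into its own profit: π_R = q_R(147 - q_R - (115 - q_R)/2) - 44q_R = (179/2 - (1/2)q_R)q_R - 44q_R.
Leader FOC: 91/2 - q_R = 0, so q_R = 91/2.
Then q_E = (115 - 91/2)/2 = 139/4.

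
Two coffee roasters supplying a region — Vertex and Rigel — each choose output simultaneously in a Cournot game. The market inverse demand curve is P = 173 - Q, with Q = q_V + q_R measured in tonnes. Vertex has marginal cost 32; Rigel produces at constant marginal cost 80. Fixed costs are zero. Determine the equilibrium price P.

Vertex's profit: π_V = (173 - Q)q_V - (32q_V). Setting ∂π_V/∂q_V = 0: 141 - 2q_V - (q_R) = 0.
Rigel's profit: π_R = (173 - Q)q_R - (80q_R). Setting ∂π_R/∂q_R = 0: 93 - 2q_R - (q_V) = 0.
So q_V = (141 - q_R)/2 and q_R = (93 - q_V)/2.
Solving the pair: q_V = 63, q_R = 15.
Total output Q = 78, so price P = 173 - 78 = 95.

95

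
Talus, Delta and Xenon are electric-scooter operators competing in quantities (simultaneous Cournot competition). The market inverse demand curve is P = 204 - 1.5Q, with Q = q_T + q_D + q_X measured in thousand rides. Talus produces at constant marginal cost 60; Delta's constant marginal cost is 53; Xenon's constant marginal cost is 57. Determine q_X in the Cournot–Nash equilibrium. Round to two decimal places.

24.33

Talus's profit: π_T = (204 - 1.5Q)q_T - (60q_T). Setting ∂π_T/∂q_T = 0: 144 - 3q_T - (3/2)(q_D + q_X) = 0.
Delta's profit: π_D = (204 - 1.5Q)q_D - (53q_D). Setting ∂π_D/∂q_D = 0: 151 - 3q_D - (3/2)(q_T + q_X) = 0.
Xenon's first-order condition: 147 - 3q_X - (3/2)(q_T + q_D) = 0.
Adding the 3 conditions: 442 − 3Q − 3Q = 0, i.e. Q = 221/3.
Back-substituting: q_T = (144 − 221/2)/(3/2) = 67/3, q_D = (151 − 221/2)/(3/2) = 27, q_X = (147 − 221/2)/(3/2) = 73/3.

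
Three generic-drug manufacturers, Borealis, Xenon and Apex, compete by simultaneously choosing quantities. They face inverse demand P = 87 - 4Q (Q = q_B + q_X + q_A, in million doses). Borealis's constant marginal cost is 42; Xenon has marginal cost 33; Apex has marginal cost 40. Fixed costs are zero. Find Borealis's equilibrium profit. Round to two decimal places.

18.06

Borealis's profit: π_B = (87 - 4Q)q_B - (42q_B). Setting ∂π_B/∂q_B = 0: 45 - 8q_B - 4(q_X + q_A) = 0.
Xenon's first-order condition: 54 - 8q_X - 4(q_B + q_A) = 0.
Apex's first-order condition: 47 - 8q_A - 4(q_B + q_X) = 0.
Summing all 3 equations gives 146 − 16Q = 0, hence Q = 73/8.
Back-substituting: q_B = (45 − 73/2)/4 = 17/8, q_X = (54 − 73/2)/4 = 35/8, q_A = (47 − 73/2)/4 = 21/8.
Price P = 87 - 4·(73/8) = 101/2.
Borealis's profit: (101/2 - 42)·(17/8) = 289/16.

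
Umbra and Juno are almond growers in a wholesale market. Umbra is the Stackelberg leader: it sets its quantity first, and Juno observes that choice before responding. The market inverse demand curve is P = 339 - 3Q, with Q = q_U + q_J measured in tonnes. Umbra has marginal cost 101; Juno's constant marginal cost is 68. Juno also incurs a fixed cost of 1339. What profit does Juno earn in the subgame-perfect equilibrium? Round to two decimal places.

1027.02

The follower Juno best-responds to any q_U: π_J = (339 - 3Q)q_J - 68q_J.
∂π_J/∂q_J = 271 - 3q_U - 6q_J = 0 gives the reaction function q_J = (271 - 3q_U)/6.
The leader anticipates this reaction. Substituting into P = 339 - 3Q gives P = 407/2 - (3/2)q_U, so π_U = (407/2 - (3/2)q_U)q_U - 101q_U.
The leader's first-order condition 205/2 - 3q_U = 0 yields q_U = 205/6.
Then q_J = (271 - 3·(205/6))/6 = 337/12.
Price P = 339 - 3·(249/4) = 609/4.
Juno's profit: (609/4 - 68)·(337/12) - 1339 = 1027.0208.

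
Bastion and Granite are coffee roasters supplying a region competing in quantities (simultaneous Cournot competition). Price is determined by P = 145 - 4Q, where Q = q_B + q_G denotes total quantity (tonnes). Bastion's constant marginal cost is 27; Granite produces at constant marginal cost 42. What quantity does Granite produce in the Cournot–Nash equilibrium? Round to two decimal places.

7.33

Bastion's profit: π_B = (145 - 4Q)q_B - (27q_B). Setting ∂π_B/∂q_B = 0: 118 - 8q_B - 4(q_G) = 0.
Granite's profit: π_G = (145 - 4Q)q_G - (42q_G). Setting ∂π_G/∂q_G = 0: 103 - 8q_G - 4(q_B) = 0.
Best responses: q_B = (118 - 4q_G)/8, q_G = (103 - 4q_B)/8.
Substituting one into the other gives q_B = 133/12 and q_G = 22/3.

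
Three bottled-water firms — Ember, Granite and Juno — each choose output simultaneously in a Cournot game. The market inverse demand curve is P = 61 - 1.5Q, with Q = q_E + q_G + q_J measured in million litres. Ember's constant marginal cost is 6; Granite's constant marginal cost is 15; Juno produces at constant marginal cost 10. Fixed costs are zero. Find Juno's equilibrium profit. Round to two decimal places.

Ember's profit: π_E = (61 - 1.5Q)q_E - (6q_E). Setting ∂π_E/∂q_E = 0: 55 - 3q_E - (3/2)(q_G + q_J) = 0.
Granite's profit: π_G = (61 - 1.5Q)q_G - (15q_G). Setting ∂π_G/∂q_G = 0: 46 - 3q_G - (3/2)(q_E + q_J) = 0.
Juno's profit: π_J = (61 - 1.5Q)q_J - (10q_J). Setting ∂π_J/∂q_J = 0: 51 - 3q_J - (3/2)(q_E + q_G) = 0.
Summing all 3 equations gives 152 − 6Q = 0, hence Q = 76/3.
Back-substituting: q_E = (55 − 38)/(3/2) = 34/3, q_G = (46 − 38)/(3/2) = 16/3, q_J = (51 − 38)/(3/2) = 26/3.
Price P = 61 - (3/2)·(76/3) = 23.
Juno's profit: (23 - 10)·(26/3) = 338/3.

112.67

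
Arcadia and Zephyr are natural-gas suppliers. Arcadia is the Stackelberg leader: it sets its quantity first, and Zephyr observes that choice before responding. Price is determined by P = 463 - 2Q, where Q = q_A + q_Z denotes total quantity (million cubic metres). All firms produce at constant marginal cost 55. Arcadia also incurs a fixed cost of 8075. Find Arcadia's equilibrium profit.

2329

Solve by backward induction. Given q_A, the follower Zephyr maximises π_Z = (463 - 2q_A - 2q_Z)q_Z - 55q_Z.
Follower FOC: 408 - 2q_A - 4q_Z = 0, so q_Z(q_A) = (408 - 2q_A)/4.
The leader anticipates this reaction. Substituting into P = 463 - 2Q gives P = 259 - q_A, so π_A = (259 - q_A)q_A - 55q_A.
Leader FOC: 204 - 2q_A = 0, so q_A = 102.
Then q_Z = (408 - 2·102)/4 = 51.
Price P = 463 - 2·153 = 157.
Arcadia's profit: (157 - 55)·102 - 8075 = 2329.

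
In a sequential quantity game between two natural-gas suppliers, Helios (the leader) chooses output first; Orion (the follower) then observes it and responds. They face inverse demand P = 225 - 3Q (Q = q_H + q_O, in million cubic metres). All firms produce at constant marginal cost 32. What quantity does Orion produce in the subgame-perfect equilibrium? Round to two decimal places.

16.08

Solve by backward induction. Given q_H, the follower Orion maximises π_O = (225 - 3q_H - 3q_O)q_O - 32q_O.
Follower FOC: 193 - 3q_H - 6q_O = 0, so q_O(q_H) = (193 - 3q_H)/6.
The leader anticipates this reaction. Substituting into P = 225 - 3Q gives P = 257/2 - (3/2)q_H, so π_H = (257/2 - (3/2)q_H)q_H - 32q_H.
Leader FOC: 193/2 - 3q_H = 0, so q_H = 193/6.
Then q_O = (193 - 3·(193/6))/6 = 193/12.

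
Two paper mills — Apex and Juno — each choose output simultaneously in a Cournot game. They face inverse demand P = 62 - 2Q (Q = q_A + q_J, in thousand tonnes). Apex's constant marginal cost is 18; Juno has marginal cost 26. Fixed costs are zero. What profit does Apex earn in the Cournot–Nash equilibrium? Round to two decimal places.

Apex's profit: π_A = (62 - 2Q)q_A - (18q_A). Setting ∂π_A/∂q_A = 0: 44 - 4q_A - 2(q_J) = 0.
Juno's profit: π_J = (62 - 2Q)q_J - (26q_J). Setting ∂π_J/∂q_J = 0: 36 - 4q_J - 2(q_A) = 0.
So q_A = (44 - 2q_J)/4 and q_J = (36 - 2q_A)/4.
Solving the pair: q_A = 26/3, q_J = 14/3.
Price P = 62 - 2·(40/3) = 106/3.
Apex's profit: (106/3 - 18)·(26/3) = 1352/9.

150.22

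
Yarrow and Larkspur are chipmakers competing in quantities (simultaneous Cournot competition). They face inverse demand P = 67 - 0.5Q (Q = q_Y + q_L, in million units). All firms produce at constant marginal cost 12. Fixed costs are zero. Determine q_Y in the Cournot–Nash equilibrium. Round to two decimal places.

36.67

A representative firm's profit is π_i = q_i(67 - 0.5Q) - 12q_i.
First-order condition (treating rivals' output as given): 55 - q_i - (1/2)q_j = 0.
By symmetry each firm produces the same amount; substituting q_j = q_i yields q_i = 55/(3/2) = 110/3.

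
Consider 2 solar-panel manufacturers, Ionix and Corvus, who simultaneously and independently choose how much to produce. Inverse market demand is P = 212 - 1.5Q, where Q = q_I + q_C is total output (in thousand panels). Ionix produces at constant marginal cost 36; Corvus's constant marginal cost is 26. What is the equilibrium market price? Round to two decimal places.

Ionix's profit: π_I = (212 - 1.5Q)q_I - (36q_I). Setting ∂π_I/∂q_I = 0: 176 - 3q_I - (3/2)(q_C) = 0.
Corvus's profit: π_C = (212 - 1.5Q)q_C - (26q_C). Setting ∂π_C/∂q_C = 0: 186 - 3q_C - (3/2)(q_I) = 0.
So q_I = (176 - (3/2)q_C)/3 and q_C = (186 - (3/2)q_I)/3.
Substituting one into the other gives q_I = 332/9 and q_C = 392/9.
Total output Q = 724/9, so price P = 212 - (3/2)·(724/9) = 274/3.

91.33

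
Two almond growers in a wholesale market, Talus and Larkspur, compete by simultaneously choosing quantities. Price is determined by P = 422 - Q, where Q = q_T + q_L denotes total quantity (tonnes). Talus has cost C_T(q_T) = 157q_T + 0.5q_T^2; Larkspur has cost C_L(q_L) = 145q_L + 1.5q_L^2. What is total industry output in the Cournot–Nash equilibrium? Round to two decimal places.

115.29

Talus's profit: π_T = (422 - Q)q_T - (157q_T + (1/2)q_T²). Setting ∂π_T/∂q_T = 0: 265 - 3q_T - (q_L) = 0.
Larkspur's first-order condition: 277 - 5q_L - (q_T) = 0.
Best responses: q_T = (265 - q_L)/3, q_L = (277 - q_T)/5.
Solving the pair: q_T = 524/7, q_L = 283/7.
Total output Q = 524/7 + 283/7 = 807/7.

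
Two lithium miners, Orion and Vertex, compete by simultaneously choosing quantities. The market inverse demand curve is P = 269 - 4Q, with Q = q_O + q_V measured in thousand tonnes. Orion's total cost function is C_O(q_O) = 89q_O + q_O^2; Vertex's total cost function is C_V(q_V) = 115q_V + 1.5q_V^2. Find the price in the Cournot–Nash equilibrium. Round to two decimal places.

Orion's profit: π_O = (269 - 4Q)q_O - (89q_O + q_O²). Setting ∂π_O/∂q_O = 0: 180 - 10q_O - 4(q_V) = 0.
Vertex's first-order condition: 154 - 11q_V - 4(q_O) = 0.
Rearranging gives the reaction functions q_O = (180 - 4q_V)/10 and q_V = (154 - 4q_O)/11.
Substituting one into the other gives q_O = 682/47 and q_V = 410/47.
Total output Q = 1092/47, so price P = 269 - 4·(1092/47) = 176.0638.

176.06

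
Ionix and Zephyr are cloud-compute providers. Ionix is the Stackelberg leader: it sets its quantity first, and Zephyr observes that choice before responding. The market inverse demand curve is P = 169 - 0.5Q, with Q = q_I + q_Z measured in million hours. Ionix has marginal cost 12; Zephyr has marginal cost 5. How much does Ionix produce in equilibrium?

150

Solve by backward induction. Given q_I, the follower Zephyr maximises π_Z = (169 - (1/2)q_I - (1/2)q_Z)q_Z - 5q_Z.
∂π_Z/∂q_Z = 164 - (1/2)q_I - q_Z = 0 gives the reaction function q_Z = (164 - (1/2)q_I).
The leader anticipates this reaction. Substituting into P = 169 - 0.5Q gives P = 87 - (1/4)q_I, so π_I = (87 - (1/4)q_I)q_I - 12q_I.
Leader FOC: 75 - (1/2)q_I = 0, so q_I = 150.
Then q_Z = (164 - (1/2)·150) = 89.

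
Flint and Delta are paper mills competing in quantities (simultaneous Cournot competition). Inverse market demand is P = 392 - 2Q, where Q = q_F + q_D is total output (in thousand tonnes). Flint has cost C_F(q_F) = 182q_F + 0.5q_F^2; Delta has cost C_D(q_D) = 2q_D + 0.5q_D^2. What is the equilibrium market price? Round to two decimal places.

220.57

Flint's profit: π_F = (392 - 2Q)q_F - (182q_F + (1/2)q_F²). Setting ∂π_F/∂q_F = 0: 210 - 5q_F - 2(q_D) = 0.
Delta's first-order condition: 390 - 5q_D - 2(q_F) = 0.
Best responses: q_F = (210 - 2q_D)/5, q_D = (390 - 2q_F)/5.
Solving the pair: q_F = 90/7, q_D = 510/7.
Total output Q = 600/7, so price P = 392 - 2·(600/7) = 1544/7.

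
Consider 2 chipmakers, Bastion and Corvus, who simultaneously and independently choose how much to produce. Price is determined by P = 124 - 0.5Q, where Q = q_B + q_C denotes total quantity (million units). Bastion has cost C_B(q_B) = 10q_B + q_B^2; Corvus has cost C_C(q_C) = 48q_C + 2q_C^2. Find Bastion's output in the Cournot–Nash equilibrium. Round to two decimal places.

36.07

Bastion's profit: π_B = (124 - 0.5Q)q_B - (10q_B + q_B²). Setting ∂π_B/∂q_B = 0: 114 - 3q_B - (1/2)(q_C) = 0.
Corvus's first-order condition: 76 - 5q_C - (1/2)(q_B) = 0.
Rearranging gives the reaction functions q_B = (114 - (1/2)q_C)/3 and q_C = (76 - (1/2)q_B)/5.
Solving the pair: q_B = 36.0678, q_C = 684/59.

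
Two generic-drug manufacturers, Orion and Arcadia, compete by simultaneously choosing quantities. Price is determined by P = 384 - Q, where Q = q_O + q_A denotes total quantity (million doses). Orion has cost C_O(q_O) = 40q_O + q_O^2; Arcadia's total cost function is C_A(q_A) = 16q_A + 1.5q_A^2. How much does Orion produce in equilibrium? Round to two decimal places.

71.16

Orion's profit: π_O = (384 - Q)q_O - (40q_O + q_O²). Setting ∂π_O/∂q_O = 0: 344 - 4q_O - (q_A) = 0.
Arcadia's profit: π_A = (384 - Q)q_A - (16q_A + (3/2)q_A²). Setting ∂π_A/∂q_A = 0: 368 - 5q_A - (q_O) = 0.
So q_O = (344 - q_A)/4 and q_A = (368 - q_O)/5.
Solving the pair: q_O = 1352/19, q_A = 1128/19.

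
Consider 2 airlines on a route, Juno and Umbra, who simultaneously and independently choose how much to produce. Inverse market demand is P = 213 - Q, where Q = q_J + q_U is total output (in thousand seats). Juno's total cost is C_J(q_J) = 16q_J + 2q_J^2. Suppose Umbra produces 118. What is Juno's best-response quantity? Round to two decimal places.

13.17

With the rival's output fixed at 118, Juno's profit is π_J = (213 - 118 - q_J)q_J - (16q_J + 2q_J²) = (95 - q_J)q_J - (16q_J + 2q_J²).
∂π_J/∂q_J = 79 - 6q_J = 0, so q_J = 79/6.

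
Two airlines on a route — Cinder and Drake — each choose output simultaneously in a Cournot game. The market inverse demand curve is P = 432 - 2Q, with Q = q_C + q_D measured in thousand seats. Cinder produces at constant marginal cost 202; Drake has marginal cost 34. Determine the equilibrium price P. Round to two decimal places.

222.67

Cinder's profit: π_C = (432 - 2Q)q_C - (202q_C). Setting ∂π_C/∂q_C = 0: 230 - 4q_C - 2(q_D) = 0.
Drake's first-order condition: 398 - 4q_D - 2(q_C) = 0.
Rearranging gives the reaction functions q_C = (230 - 2q_D)/4 and q_D = (398 - 2q_C)/4.
Substituting one into the other gives q_C = 31/3 and q_D = 283/3.
Total output Q = 314/3, so price P = 432 - 2·(314/3) = 668/3.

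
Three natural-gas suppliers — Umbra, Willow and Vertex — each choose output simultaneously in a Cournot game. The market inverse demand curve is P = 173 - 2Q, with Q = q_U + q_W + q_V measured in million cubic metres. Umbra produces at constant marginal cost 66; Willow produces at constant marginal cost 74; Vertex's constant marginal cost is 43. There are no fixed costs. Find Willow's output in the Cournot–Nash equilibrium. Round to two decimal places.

7.50

Umbra's profit: π_U = (173 - 2Q)q_U - (66q_U). Setting ∂π_U/∂q_U = 0: 107 - 4q_U - 2(q_W + q_V) = 0.
Willow's first-order condition: 99 - 4q_W - 2(q_U + q_V) = 0.
Vertex's profit: π_V = (173 - 2Q)q_V - (43q_V). Setting ∂π_V/∂q_V = 0: 130 - 4q_V - 2(q_U + q_W) = 0.
Adding the 3 conditions: 336 − 4Q − 4Q = 0, i.e. Q = 42.
Back-substituting: q_U = (107 − 84)/2 = 23/2, q_W = (99 − 84)/2 = 15/2, q_V = (130 − 84)/2 = 23.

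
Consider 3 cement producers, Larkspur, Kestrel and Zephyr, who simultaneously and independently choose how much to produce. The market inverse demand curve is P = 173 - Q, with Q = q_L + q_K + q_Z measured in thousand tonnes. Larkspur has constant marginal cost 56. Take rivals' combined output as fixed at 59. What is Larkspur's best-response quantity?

With rivals' combined output fixed at 59, Larkspur's profit is π_L = (173 - 59 - q_L)q_L - (56q_L) = (114 - q_L)q_L - (56q_L).
∂π_L/∂q_L = 58 - 2q_L = 0, so q_L = 29.

29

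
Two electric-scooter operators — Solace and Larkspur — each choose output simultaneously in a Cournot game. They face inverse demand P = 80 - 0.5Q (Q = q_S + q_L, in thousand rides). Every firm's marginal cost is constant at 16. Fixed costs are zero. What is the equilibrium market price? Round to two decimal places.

37.33

A representative firm's profit is π_i = q_i(80 - 0.5Q) - 16q_i.
First-order condition (treating rivals' output as given): 64 - q_i - (1/2)q_j = 0.
By symmetry each firm produces the same amount; substituting q_j = q_i yields q_i = 64/(3/2) = 128/3.
Total output Q = 256/3, so price P = 80 - (1/2)·(256/3) = 112/3.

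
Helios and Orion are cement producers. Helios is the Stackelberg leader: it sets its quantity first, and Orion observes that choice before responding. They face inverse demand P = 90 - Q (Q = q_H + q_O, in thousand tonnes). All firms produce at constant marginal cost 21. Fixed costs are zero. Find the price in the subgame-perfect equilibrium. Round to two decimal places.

The follower Orion best-responds to any q_H: π_O = (90 - Q)q_O - 21q_O.
∂π_O/∂q_O = 69 - q_H - 2q_O = 0 gives the reaction function q_O = (69 - q_H)/2.
The leader anticipates this reaction. Substituting into P = 90 - Q gives P = 111/2 - (1/2)q_H, so π_H = (111/2 - (1/2)q_H)q_H - 21q_H.
Leader FOC: 69/2 - q_H = 0, so q_H = 69/2.
Then q_O = (69 - 69/2)/2 = 69/4.
Total output Q = 207/4, so price P = 90 - 207/4 = 153/4.

38.25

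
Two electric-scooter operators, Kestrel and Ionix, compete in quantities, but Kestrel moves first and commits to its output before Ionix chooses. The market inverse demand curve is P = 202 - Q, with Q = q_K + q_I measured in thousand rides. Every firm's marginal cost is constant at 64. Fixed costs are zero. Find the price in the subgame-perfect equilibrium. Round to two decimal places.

98.50

Solve by backward induction. Given q_K, the follower Ionix maximises π_I = (202 - q_K - q_I)q_I - 64q_I.
Follower FOC: 138 - q_K - 2q_I = 0, so q_I(q_K) = (138 - q_K)/2.
The leader anticipates this reaction. Substituting into P = 202 - Q gives P = 133 - (1/2)q_K, so π_K = (133 - (1/2)q_K)q_K - 64q_K.
The leader's first-order condition 69 - q_K = 0 yields q_K = 69.
Then q_I = (138 - 69)/2 = 69/2.
Total output Q = 207/2, so price P = 202 - 207/2 = 197/2.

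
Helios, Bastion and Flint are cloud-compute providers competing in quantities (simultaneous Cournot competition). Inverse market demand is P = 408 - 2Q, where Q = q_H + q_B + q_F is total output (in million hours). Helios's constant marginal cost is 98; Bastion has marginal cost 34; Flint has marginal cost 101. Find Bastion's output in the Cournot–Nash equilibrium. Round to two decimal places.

63.13

Helios's profit: π_H = (408 - 2Q)q_H - (98q_H). Setting ∂π_H/∂q_H = 0: 310 - 4q_H - 2(q_B + q_F) = 0.
Bastion's profit: π_B = (408 - 2Q)q_B - (34q_B). Setting ∂π_B/∂q_B = 0: 374 - 4q_B - 2(q_H + q_F) = 0.
Flint's profit: π_F = (408 - 2Q)q_F - (101q_F). Setting ∂π_F/∂q_F = 0: 307 - 4q_F - 2(q_H + q_B) = 0.
Adding the 3 first-order conditions: 991 − 8Q = 0, so Q = 991/8.
Back-substituting: q_H = (310 − 991/4)/2 = 249/8, q_B = (374 − 991/4)/2 = 505/8, q_F = (307 − 991/4)/2 = 237/8.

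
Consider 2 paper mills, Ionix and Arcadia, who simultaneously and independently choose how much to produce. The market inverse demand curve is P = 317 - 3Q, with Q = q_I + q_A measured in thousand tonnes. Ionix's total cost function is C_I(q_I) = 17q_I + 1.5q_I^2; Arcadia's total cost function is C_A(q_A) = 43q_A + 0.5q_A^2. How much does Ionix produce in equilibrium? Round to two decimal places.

Ionix's profit: π_I = (317 - 3Q)q_I - (17q_I + (3/2)q_I²). Setting ∂π_I/∂q_I = 0: 300 - 9q_I - 3(q_A) = 0.
Arcadia's first-order condition: 274 - 7q_A - 3(q_I) = 0.
So q_I = (300 - 3q_A)/9 and q_A = (274 - 3q_I)/7.
Substituting one into the other gives q_I = 71/3 and q_A = 29.

23.67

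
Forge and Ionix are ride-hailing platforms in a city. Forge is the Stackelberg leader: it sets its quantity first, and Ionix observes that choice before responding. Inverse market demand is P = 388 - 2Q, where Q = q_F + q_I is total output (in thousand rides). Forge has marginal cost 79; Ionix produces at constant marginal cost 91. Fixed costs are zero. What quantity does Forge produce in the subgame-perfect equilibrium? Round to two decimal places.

Solve by backward induction. Given q_F, the follower Ionix maximises π_I = (388 - 2q_F - 2q_I)q_I - 91q_I.
∂π_I/∂q_I = 297 - 2q_F - 4q_I = 0 gives the reaction function q_I = (297 - 2q_F)/4.
Forge substitutes q_I(q_F) into its own profit: π_F = q_F(388 - 2q_F - (297 - 2q_F)/2) - 79q_F = (479/2 - q_F)q_F - 79q_F.
Leader FOC: 321/2 - 2q_F = 0, so q_F = 321/4.
Then q_I = (297 - 2·(321/4))/4 = 273/8.

80.25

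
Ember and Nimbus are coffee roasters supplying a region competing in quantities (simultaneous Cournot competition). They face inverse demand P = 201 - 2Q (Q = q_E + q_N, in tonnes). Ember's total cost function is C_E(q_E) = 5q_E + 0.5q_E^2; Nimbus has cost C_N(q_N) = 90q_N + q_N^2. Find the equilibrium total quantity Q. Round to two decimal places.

42.96

Ember's profit: π_E = (201 - 2Q)q_E - (5q_E + (1/2)q_E²). Setting ∂π_E/∂q_E = 0: 196 - 5q_E - 2(q_N) = 0.
Nimbus's first-order condition: 111 - 6q_N - 2(q_E) = 0.
So q_E = (196 - 2q_N)/5 and q_N = (111 - 2q_E)/6.
Substituting one into the other gives q_E = 477/13 and q_N = 163/26.
Total output Q = 477/13 + 163/26 = 1117/26.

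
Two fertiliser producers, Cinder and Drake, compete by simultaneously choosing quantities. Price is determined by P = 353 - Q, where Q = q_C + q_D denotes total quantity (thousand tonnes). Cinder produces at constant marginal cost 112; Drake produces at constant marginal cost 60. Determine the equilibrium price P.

175

Cinder's profit: π_C = (353 - Q)q_C - (112q_C). Setting ∂π_C/∂q_C = 0: 241 - 2q_C - (q_D) = 0.
Drake's first-order condition: 293 - 2q_D - (q_C) = 0.
Best responses: q_C = (241 - q_D)/2, q_D = (293 - q_C)/2.
Substituting one into the other gives q_C = 63 and q_D = 115.
Total output Q = 178, so price P = 353 - 178 = 175.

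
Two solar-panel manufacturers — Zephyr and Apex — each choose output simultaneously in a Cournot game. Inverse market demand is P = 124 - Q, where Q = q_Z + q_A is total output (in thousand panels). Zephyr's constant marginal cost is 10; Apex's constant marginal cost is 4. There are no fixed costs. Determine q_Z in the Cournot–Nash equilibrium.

36

Zephyr's profit: π_Z = (124 - Q)q_Z - (10q_Z). Setting ∂π_Z/∂q_Z = 0: 114 - 2q_Z - (q_A) = 0.
Apex's first-order condition: 120 - 2q_A - (q_Z) = 0.
Best responses: q_Z = (114 - q_A)/2, q_A = (120 - q_Z)/2.
Solving the pair: q_Z = 36, q_A = 42.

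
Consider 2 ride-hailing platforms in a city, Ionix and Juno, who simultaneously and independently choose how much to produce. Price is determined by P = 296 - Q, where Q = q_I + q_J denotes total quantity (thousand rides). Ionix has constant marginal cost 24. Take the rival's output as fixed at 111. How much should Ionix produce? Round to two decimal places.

With the rival's output fixed at 111, Ionix's profit is π_I = (296 - 111 - q_I)q_I - (24q_I) = (185 - q_I)q_I - (24q_I).
∂π_I/∂q_I = 161 - 2q_I = 0, so q_I = 161/2.

80.50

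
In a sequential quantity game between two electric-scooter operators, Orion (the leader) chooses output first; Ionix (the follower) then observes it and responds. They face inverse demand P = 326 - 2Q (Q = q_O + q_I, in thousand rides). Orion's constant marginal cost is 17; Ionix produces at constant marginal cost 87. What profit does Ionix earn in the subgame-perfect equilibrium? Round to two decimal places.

The follower Ionix best-responds to any q_O: π_I = (326 - 2Q)q_I - 87q_I.
∂π_I/∂q_I = 239 - 2q_O - 4q_I = 0 gives the reaction function q_I = (239 - 2q_O)/4.
The leader anticipates this reaction. Substituting into P = 326 - 2Q gives P = 413/2 - q_O, so π_O = (413/2 - q_O)q_O - 17q_O.
The leader's first-order condition 379/2 - 2q_O = 0 yields q_O = 379/4.
Then q_I = (239 - 2·(379/4))/4 = 99/8.
Price P = 326 - 2·(857/8) = 447/4.
Ionix's profit: (447/4 - 87)·(99/8) = 306.2813.

306.28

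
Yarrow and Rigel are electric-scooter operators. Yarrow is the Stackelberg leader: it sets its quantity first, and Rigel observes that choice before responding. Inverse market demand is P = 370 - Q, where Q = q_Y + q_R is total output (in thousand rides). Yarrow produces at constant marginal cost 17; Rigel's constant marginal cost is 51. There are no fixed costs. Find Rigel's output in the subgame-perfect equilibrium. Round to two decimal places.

62.75

Solve by backward induction. Given q_Y, the follower Rigel maximises π_R = (370 - q_Y - q_R)q_R - 51q_R.
∂π_R/∂q_R = 319 - q_Y - 2q_R = 0 gives the reaction function q_R = (319 - q_Y)/2.
Yarrow substitutes q_R(q_Y) into its own profit: π_Y = q_Y(370 - q_Y - (319 - q_Y)/2) - 17q_Y = (421/2 - (1/2)q_Y)q_Y - 17q_Y.
The leader's first-order condition 387/2 - q_Y = 0 yields q_Y = 387/2.
Then q_R = (319 - 387/2)/2 = 251/4.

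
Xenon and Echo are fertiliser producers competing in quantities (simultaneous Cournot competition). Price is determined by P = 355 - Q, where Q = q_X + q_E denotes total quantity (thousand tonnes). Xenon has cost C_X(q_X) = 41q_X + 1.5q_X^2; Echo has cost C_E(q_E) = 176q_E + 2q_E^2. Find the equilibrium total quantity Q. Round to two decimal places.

Xenon's profit: π_X = (355 - Q)q_X - (41q_X + (3/2)q_X²). Setting ∂π_X/∂q_X = 0: 314 - 5q_X - (q_E) = 0.
Echo's first-order condition: 179 - 6q_E - (q_X) = 0.
So q_X = (314 - q_E)/5 and q_E = (179 - q_X)/6.
Solving the pair: q_X = 1705/29, q_E = 581/29.
Total output Q = 1705/29 + 581/29 = 78.8276.

78.83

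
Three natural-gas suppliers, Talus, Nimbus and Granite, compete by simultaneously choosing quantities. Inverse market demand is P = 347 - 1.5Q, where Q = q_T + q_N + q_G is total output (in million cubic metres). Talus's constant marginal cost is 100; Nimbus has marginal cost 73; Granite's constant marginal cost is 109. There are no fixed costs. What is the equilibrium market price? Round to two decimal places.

157.25

Talus's profit: π_T = (347 - 1.5Q)q_T - (100q_T). Setting ∂π_T/∂q_T = 0: 247 - 3q_T - (3/2)(q_N + q_G) = 0.
Nimbus's profit: π_N = (347 - 1.5Q)q_N - (73q_N). Setting ∂π_N/∂q_N = 0: 274 - 3q_N - (3/2)(q_T + q_G) = 0.
Granite's first-order condition: 238 - 3q_G - (3/2)(q_T + q_N) = 0.
Adding the 3 conditions: 759 − 3Q − 3Q = 0, i.e. Q = 253/2.
Back-substituting: q_T = (247 − 759/4)/(3/2) = 229/6, q_N = (274 − 759/4)/(3/2) = 337/6, q_G = (238 − 759/4)/(3/2) = 193/6.
Total output Q = 253/2, so price P = 347 - (3/2)·(253/2) = 629/4.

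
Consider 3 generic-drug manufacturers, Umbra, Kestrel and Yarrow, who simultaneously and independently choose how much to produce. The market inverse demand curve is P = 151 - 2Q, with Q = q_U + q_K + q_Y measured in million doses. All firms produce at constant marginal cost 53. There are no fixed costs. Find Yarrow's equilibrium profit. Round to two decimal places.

Each firm earns π_i = (151 - 2Q)q_i - 53q_i.
Setting ∂π_i/∂q_i = 0 with rivals' quantities fixed: 98 - 4q_i - 2·Σ_{j≠i} q_j = 0.
With identical firms every q_j equals q_i, so Σ_{j≠i} q_j = 2q_i and 98 = 8q_i, giving q_i = 49/4.
Price P = 151 - 2·(147/4) = 155/2.
Yarrow's profit: (155/2 - 53)·(49/4) = 300.1250.

300.13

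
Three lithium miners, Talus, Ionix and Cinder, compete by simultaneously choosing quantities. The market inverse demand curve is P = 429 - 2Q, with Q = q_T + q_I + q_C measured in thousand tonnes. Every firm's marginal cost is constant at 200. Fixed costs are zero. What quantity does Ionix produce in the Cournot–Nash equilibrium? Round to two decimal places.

28.63

A representative firm's profit is π_i = q_i(429 - 2Q) - 200q_i.
Setting ∂π_i/∂q_i = 0 with rivals' quantities fixed: 229 - 4q_i - 2·Σ_{j≠i} q_j = 0.
With identical firms every q_j equals q_i, so Σ_{j≠i} q_j = 2q_i and 229 = 8q_i, giving q_i = 229/8.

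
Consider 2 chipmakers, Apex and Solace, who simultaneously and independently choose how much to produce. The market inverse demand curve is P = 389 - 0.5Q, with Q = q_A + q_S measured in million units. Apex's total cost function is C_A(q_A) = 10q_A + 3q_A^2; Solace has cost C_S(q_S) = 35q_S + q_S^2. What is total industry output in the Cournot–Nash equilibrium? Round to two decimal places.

156.55

Apex's profit: π_A = (389 - 0.5Q)q_A - (10q_A + 3q_A²). Setting ∂π_A/∂q_A = 0: 379 - 7q_A - (1/2)(q_S) = 0.
Solace's first-order condition: 354 - 3q_S - (1/2)(q_A) = 0.
Best responses: q_A = (379 - (1/2)q_S)/7, q_S = (354 - (1/2)q_A)/3.
Substituting one into the other gives q_A = 46.2651 and q_S = 110.2892.
Total output Q = 46.2651 + 110.2892 = 156.5542.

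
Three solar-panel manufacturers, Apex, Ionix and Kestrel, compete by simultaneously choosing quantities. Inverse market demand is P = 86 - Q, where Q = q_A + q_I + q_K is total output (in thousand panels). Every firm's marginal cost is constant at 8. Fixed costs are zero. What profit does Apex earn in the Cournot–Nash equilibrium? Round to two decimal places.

380.25

Each firm earns π_i = (86 - Q)q_i - 8q_i.
Setting ∂π_i/∂q_i = 0 with rivals' quantities fixed: 78 - 2q_i - Σ_{j≠i} q_j = 0.
With identical firms every q_j equals q_i, so Σ_{j≠i} q_j = 2q_i and 78 = 4q_i, giving q_i = 39/2.
Price P = 86 - 117/2 = 55/2.
Apex's profit: (55/2 - 8)·(39/2) = 1521/4.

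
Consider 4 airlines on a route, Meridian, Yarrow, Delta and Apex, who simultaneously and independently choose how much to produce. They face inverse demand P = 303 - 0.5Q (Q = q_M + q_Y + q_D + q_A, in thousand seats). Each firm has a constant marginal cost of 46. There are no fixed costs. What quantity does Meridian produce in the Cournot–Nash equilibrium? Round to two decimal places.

102.80

A representative firm's profit is π_i = q_i(303 - 0.5Q) - 46q_i.
Setting ∂π_i/∂q_i = 0 with rivals' quantities fixed: 257 - q_i - (1/2)·Σ_{j≠i} q_j = 0.
By symmetry each firm produces the same amount; substituting Σ_{j≠i} q_j = 3q_i yields q_i = 257/(5/2) = 514/5.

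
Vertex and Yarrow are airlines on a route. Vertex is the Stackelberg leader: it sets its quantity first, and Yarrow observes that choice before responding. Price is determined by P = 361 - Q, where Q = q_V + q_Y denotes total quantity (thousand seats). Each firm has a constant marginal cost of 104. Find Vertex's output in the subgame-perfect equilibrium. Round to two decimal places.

128.50

Solve by backward induction. Given q_V, the follower Yarrow maximises π_Y = (361 - q_V - q_Y)q_Y - 104q_Y.
Setting the follower's marginal profit to zero, 257 - q_V - 2q_Y = 0, i.e. q_Y = (257 - q_V)/2.
Vertex substitutes q_Y(q_V) into its own profit: π_V = q_V(361 - q_V - (257 - q_V)/2) - 104q_V = (465/2 - (1/2)q_V)q_V - 104q_V.
Maximising: ∂π_V/∂q_V = 257/2 - q_V = 0, giving q_V = 257/2.
Then q_Y = (257 - 257/2)/2 = 257/4.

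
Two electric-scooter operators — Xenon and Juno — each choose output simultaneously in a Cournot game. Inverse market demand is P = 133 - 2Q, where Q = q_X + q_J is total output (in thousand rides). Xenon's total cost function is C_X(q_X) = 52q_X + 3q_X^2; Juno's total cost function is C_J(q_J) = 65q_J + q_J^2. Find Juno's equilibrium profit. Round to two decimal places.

Xenon's profit: π_X = (133 - 2Q)q_X - (52q_X + 3q_X²). Setting ∂π_X/∂q_X = 0: 81 - 10q_X - 2(q_J) = 0.
Juno's profit: π_J = (133 - 2Q)q_J - (65q_J + q_J²). Setting ∂π_J/∂q_J = 0: 68 - 6q_J - 2(q_X) = 0.
Rearranging gives the reaction functions q_X = (81 - 2q_J)/10 and q_J = (68 - 2q_X)/6.
Solving the pair: q_X = 25/4, q_J = 37/4.
Price P = 133 - 2·(31/2) = 102.
Juno's profit: 102·(37/4) - 65·(37/4) - (37/4)² = 256.6875.

256.69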